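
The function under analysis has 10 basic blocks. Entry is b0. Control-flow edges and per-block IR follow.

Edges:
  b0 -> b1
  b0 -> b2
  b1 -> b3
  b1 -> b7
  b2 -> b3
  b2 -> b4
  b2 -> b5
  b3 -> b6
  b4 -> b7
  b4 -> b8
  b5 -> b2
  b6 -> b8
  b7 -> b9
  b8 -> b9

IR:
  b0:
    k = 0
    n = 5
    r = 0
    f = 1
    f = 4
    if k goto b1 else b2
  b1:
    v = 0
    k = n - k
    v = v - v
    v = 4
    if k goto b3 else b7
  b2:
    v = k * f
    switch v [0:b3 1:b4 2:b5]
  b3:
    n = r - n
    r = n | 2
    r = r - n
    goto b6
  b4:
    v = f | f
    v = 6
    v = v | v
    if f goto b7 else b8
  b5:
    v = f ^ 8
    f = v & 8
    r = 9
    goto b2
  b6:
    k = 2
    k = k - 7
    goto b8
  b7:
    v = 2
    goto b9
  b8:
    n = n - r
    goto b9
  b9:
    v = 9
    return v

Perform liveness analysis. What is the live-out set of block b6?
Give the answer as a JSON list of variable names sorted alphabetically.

Answer: ["n", "r"]

Analysis:
Block summaries:
  b0: def={f,k,n,r} ue=∅
  b1: def={k,v} ue={k,n}
  b2: def={v} ue={f,k}
  b3: def={n,r} ue={n,r}
  b4: def={v} ue={f}
  b5: def={f,r,v} ue={f}
  b6: def={k} ue=∅
  b7: def={v} ue=∅
  b8: def={n} ue={n,r}
  b9: def={v} ue=∅

Backward fixpoint:
  b0: in=∅ out={f,k,n,r}
  b1: in={k,n,r} out={n,r}
  b2: in={f,k,n,r} out={f,k,n,r}
  b3: in={n,r} out={n,r}
  b4: in={f,n,r} out={n,r}
  b5: in={f,k,n} out={f,k,n,r}
  b6: in={n,r} out={n,r}
  b7: in=∅ out=∅
  b8: in={n,r} out=∅
  b9: in=∅ out=∅

live-out(b6) = ["n", "r"]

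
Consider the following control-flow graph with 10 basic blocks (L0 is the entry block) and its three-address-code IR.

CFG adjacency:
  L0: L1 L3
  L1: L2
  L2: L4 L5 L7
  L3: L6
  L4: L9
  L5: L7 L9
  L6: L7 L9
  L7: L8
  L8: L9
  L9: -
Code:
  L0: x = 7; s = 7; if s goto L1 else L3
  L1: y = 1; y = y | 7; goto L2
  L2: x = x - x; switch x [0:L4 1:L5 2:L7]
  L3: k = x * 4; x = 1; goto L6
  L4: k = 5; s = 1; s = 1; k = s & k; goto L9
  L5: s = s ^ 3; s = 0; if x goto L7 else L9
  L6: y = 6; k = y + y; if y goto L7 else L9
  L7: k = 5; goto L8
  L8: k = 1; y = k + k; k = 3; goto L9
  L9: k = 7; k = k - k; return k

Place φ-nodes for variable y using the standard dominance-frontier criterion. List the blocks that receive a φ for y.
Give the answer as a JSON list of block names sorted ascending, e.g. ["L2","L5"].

Answer: ["L7", "L9"]

Analysis:
idom tree: L1←L0 L2←L1 L3←L0 L4←L2 L5←L2 L6←L3 L7←L0 L8←L7 L9←L0
Join-block Dom:
  L7: preds {L2,L5,L6}: {L0,L1,L2} ∩ {L0,L1,L2,L5} ∩ {L0,L3,L6} = {L0}; idom=L0
  L9: preds {L4,L5,L6,L8}: {L0,L1,L2,L4} ∩ {L0,L1,L2,L5} ∩ {L0,L3,L6} ∩ {L0,L7,L8} = {L0}; idom=L0

DF derivation:
  L7←L2: walk L2→L1 to L0
  L7←L5: walk L5→L2→L1 to L0
  L7←L6: walk L6→L3 to L0
  L9←L4: walk L4→L2→L1 to L0
  L9←L5: walk L5→L2→L1 to L0
  L9←L6: walk L6→L3 to L0
  L9←L8: walk L8→L7 to L0
  L0 → ∅
  L1 → {L7,L9}
  L2 → {L7,L9}
  L3 → {L7,L9}
  L4 → {L9}
  L5 → {L7,L9}
  L6 → {L7,L9}
  L7 → {L9}
  L8 → {L9}
  L9 → ∅

φ for y: defs {L1,L6,L8}
  DF⁺ = {L7,L9}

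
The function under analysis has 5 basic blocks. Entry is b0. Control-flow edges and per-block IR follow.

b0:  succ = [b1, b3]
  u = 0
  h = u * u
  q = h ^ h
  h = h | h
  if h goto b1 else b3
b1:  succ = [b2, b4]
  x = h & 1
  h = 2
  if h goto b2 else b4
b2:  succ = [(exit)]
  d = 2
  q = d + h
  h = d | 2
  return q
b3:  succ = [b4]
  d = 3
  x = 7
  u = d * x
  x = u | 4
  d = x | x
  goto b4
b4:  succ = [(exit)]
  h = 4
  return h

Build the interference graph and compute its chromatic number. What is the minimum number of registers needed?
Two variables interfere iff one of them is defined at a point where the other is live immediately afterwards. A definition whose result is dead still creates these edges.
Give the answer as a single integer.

Per-block:
  b0 def {h,q,u} use ∅
  b1 def {h,x} use {h}
  b2 def {d,h,q} use {h}
  b3 def {d,u,x} use ∅
  b4 def {h} use ∅

Backward fixpoint:
  b0: in=∅ out={h}
  b1: in={h} out={h}
  b2: in={h} out=∅
  b3: in=∅ out=∅
  b4: in=∅ out=∅

Interference:
  d↔{h,q,x}
  h↔{d,q}
  q↔{d,h}
  u↔∅
  x↔{d}

Colouring:
  {d,h,q} pairwise interfere (3-clique) ⇒ χ ≥ 3
  3-colouring: r0={d,u}  r1={h,x}  r2={q}
  χ = 3

Answer: 3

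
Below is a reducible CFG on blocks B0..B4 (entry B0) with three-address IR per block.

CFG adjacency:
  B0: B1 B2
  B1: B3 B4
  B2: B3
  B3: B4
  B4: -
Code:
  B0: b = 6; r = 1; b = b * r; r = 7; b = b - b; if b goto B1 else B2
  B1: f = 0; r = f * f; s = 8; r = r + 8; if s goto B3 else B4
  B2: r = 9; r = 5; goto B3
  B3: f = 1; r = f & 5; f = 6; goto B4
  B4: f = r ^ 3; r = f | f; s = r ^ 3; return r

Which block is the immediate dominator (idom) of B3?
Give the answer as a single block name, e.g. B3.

Answer: B0

Derivation:
idom tree: B1←B0 B2←B0 B3←B0 B4←B0
Join-block Dom:
  B3: preds {B1,B2}: {B0,B1} ∩ {B0,B2} = {B0}; idom=B0
  B4: preds {B1,B3}: {B0,B1} ∩ {B0,B3} = {B0}; idom=B0

idom(B3) = B0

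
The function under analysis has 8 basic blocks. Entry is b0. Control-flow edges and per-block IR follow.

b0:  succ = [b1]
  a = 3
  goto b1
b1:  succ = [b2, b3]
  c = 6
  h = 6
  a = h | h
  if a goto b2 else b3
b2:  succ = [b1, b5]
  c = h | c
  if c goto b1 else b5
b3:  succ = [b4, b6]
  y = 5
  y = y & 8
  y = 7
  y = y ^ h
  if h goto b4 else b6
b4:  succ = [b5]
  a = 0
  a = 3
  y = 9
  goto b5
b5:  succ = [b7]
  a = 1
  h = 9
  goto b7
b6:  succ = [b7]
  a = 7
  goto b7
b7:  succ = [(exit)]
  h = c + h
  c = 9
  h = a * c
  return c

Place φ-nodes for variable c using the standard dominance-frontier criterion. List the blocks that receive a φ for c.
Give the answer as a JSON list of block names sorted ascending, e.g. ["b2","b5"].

Answer: ["b1", "b5", "b7"]

Working:
idom tree: b1←b0 b2←b1 b3←b1 b4←b3 b5←b1 b6←b3 b7←b1
Dom∩ at merges:
  b1: preds {b0,b2}: {b0} ∩ {b0,b1,b2} = {b0}; idom=b0
  b5: preds {b2,b4}: {b0,b1,b2} ∩ {b0,b1,b3,b4} = {b0,b1}; idom=b1
  b7: preds {b5,b6}: {b0,b1,b5} ∩ {b0,b1,b3,b6} = {b0,b1}; idom=b1

DF derivation:
  b1←b0: walk · to b0
  b1←b2: walk b2→b1 to b0
  b5←b2: walk b2 to b1
  b5←b4: walk b4→b3 to b1
  b7←b5: walk b5 to b1
  b7←b6: walk b6→b3 to b1
  b0 → ∅
  b1 → {b1}
  b2 → {b1,b5}
  b3 → {b5,b7}
  b4 → {b5}
  b5 → {b7}
  b6 → {b7}
  b7 → ∅

φ for c: defs {b1,b2,b7}
  DF⁺ = {b1,b5,b7}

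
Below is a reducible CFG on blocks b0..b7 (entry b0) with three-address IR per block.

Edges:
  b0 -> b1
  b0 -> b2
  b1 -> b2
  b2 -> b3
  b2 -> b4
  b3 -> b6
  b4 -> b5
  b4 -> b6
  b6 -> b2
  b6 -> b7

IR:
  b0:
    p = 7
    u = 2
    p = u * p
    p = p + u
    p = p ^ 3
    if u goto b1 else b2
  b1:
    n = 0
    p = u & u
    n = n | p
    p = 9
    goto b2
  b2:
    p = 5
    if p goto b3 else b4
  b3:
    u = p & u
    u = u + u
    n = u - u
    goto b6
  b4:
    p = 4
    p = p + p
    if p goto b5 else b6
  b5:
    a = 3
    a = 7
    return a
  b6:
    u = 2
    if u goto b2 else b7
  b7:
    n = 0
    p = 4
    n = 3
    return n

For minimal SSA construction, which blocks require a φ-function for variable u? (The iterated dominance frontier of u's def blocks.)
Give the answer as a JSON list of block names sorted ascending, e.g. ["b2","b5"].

Answer: ["b2", "b6"]

Analysis:
idom tree: b1←b0 b2←b0 b3←b2 b4←b2 b5←b4 b6←b2 b7←b6
Dom∩ at merges:
  b2: preds {b0,b1,b6}: {b0} ∩ {b0,b1} ∩ {b0,b2,b6} = {b0}; idom=b0
  b6: preds {b3,b4}: {b0,b2,b3} ∩ {b0,b2,b4} = {b0,b2}; idom=b2

DF walk-up:
  join b2 pred b0: · stop@b0
  join b2 pred b1: b1 stop@b0
  join b2 pred b6: b6→b2 stop@b0
  join b6 pred b3: b3 stop@b2
  join b6 pred b4: b4 stop@b2
  DF(b0)=∅
  DF(b1)={b2}
  DF(b2)={b2}
  DF(b3)={b6}
  DF(b4)={b6}
  DF(b5)=∅
  DF(b6)={b2}
  DF(b7)=∅

φ for u: defs {b0,b3,b6}
  DF⁺ = {b2,b6}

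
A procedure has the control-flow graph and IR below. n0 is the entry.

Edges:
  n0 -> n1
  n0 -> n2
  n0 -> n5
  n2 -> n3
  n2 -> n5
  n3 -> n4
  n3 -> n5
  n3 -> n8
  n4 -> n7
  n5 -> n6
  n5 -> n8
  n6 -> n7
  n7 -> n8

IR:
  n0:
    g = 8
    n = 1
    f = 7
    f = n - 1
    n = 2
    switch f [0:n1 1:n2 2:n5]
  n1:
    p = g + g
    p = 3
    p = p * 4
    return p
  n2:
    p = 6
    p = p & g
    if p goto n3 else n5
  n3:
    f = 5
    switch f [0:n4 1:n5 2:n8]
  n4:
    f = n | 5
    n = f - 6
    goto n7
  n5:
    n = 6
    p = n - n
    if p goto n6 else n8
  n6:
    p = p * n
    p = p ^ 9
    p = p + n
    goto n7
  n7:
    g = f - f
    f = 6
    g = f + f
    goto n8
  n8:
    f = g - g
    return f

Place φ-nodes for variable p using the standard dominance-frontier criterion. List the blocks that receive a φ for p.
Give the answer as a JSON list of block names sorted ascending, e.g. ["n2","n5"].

Answer: ["n5", "n7", "n8"]

Working:
idom tree: n1←n0 n2←n0 n3←n2 n4←n3 n5←n0 n6←n5 n7←n0 n8←n0
Dom at joins:
  n5: preds {n0,n2,n3}: {n0} ∩ {n0,n2} ∩ {n0,n2,n3} = {n0}; idom=n0
  n7: preds {n4,n6}: {n0,n2,n3,n4} ∩ {n0,n5,n6} = {n0}; idom=n0
  n8: preds {n3,n5,n7}: {n0,n2,n3} ∩ {n0,n5} ∩ {n0,n7} = {n0}; idom=n0

DF derivation:
  n5←n0: walk · to n0
  n5←n2: walk n2 to n0
  n5←n3: walk n3→n2 to n0
  n7←n4: walk n4→n3→n2 to n0
  n7←n6: walk n6→n5 to n0
  n8←n3: walk n3→n2 to n0
  n8←n5: walk n5 to n0
  n8←n7: walk n7 to n0
  n0: DF=∅
  n1: DF=∅
  n2: DF={n5,n7,n8}
  n3: DF={n5,n7,n8}
  n4: DF={n7}
  n5: DF={n7,n8}
  n6: DF={n7}
  n7: DF={n8}
  n8: DF=∅

φ for p: defs {n1,n2,n5,n6}
  DF⁺ = {n5,n7,n8}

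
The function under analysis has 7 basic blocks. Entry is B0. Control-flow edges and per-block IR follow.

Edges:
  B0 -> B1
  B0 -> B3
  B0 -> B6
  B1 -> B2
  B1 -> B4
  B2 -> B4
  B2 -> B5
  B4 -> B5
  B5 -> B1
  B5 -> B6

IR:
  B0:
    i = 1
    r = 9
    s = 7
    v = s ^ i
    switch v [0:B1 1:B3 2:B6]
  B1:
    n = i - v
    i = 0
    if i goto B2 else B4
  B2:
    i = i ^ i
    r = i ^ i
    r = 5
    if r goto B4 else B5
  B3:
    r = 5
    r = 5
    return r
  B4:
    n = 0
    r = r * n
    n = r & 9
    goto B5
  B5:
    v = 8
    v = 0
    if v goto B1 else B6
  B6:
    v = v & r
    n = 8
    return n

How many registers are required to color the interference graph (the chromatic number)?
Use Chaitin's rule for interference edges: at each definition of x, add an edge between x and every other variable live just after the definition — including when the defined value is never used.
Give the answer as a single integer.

Answer: 3

Analysis:
Block summaries:
  B0 def {i,r,s,v} use ∅
  B1 def {i,n} use {i,v}
  B2 def {i,r} use {i}
  B3 def {r} use ∅
  B4 def {n,r} use {r}
  B5 def {v} use ∅
  B6 def {n,v} use {r,v}

Live sets:
  B0 li=∅ lo={i,r,v}
  B1 li={i,r,v} lo={i,r}
  B2 li={i} lo={i,r}
  B3 li=∅ lo=∅
  B4 li={i,r} lo={i,r}
  B5 li={i,r} lo={i,r,v}
  B6 li={r,v} lo=∅

Conflict graph:
  i↔{n,r,s,v}
  n↔{i,r}
  r↔{i,n,s,v}
  s↔{i,r}
  v↔{i,r}

Colouring:
  clique {i,n,r} ⇒ need ≥ 3
  3-colouring: c0={i}  c1={r}  c2={n,s,v}
  χ = 3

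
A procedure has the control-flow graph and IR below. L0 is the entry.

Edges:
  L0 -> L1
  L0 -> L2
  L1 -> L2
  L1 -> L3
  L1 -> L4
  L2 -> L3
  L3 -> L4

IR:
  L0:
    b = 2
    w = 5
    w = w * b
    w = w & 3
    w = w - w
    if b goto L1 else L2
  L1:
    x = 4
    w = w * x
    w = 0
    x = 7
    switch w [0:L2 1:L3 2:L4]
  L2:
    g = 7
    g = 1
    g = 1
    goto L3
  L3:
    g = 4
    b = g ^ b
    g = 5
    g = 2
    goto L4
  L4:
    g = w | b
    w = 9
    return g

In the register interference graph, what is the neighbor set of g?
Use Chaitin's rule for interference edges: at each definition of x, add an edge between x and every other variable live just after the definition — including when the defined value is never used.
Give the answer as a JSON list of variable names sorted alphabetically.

def/use:
  L0 def {b,w} use ∅
  L1 def {w,x} use {w}
  L2 def {g} use ∅
  L3 def {b,g} use {b}
  L4 def {g,w} use {b,w}

Live sets:
  L0 li=∅ lo={b,w}
  L1 li={b,w} lo={b,w}
  L2 li={b,w} lo={b,w}
  L3 li={b,w} lo={b,w}
  L4 li={b,w} lo=∅

Interfere edges:
  b: {g,w,x}
  g: {b,w}
  w: {b,g,x}
  x: {b,w}

N(g) = ["b", "w"]

Answer: ["b", "w"]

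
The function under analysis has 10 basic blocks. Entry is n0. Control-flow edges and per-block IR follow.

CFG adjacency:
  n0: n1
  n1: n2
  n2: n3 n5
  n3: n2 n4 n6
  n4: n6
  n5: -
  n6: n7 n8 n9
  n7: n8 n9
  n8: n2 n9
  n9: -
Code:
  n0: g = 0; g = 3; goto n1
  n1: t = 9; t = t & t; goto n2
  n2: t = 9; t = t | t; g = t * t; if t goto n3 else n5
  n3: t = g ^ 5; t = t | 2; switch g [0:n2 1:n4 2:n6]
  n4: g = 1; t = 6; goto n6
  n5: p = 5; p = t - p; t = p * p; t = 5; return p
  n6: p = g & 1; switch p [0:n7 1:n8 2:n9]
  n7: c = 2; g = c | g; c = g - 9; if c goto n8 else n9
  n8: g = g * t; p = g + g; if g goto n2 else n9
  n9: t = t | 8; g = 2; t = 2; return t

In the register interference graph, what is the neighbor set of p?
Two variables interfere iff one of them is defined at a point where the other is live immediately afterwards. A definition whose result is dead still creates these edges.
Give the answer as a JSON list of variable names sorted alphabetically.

Answer: ["g", "t"]

Analysis:
def/use:
  n0: def={g} ue=∅
  n1: def={t} ue=∅
  n2: def={g,t} ue=∅
  n3: def={t} ue={g}
  n4: def={g,t} ue=∅
  n5: def={p,t} ue={t}
  n6: def={p} ue={g}
  n7: def={c,g} ue={g}
  n8: def={g,p} ue={g,t}
  n9: def={g,t} ue={t}

Live sets:
  live n0: ∅→∅
  live n1: ∅→∅
  live n2: ∅→{g,t}
  live n3: {g}→{g,t}
  live n4: ∅→{g,t}
  live n5: {t}→∅
  live n6: {g,t}→{g,t}
  live n7: {g,t}→{g,t}
  live n8: {g,t}→{t}
  live n9: {t}→∅

Interfere edges:
  c: {g,t}
  g: {c,p,t}
  p: {g,t}
  t: {c,g,p}

N(p) = ["g", "t"]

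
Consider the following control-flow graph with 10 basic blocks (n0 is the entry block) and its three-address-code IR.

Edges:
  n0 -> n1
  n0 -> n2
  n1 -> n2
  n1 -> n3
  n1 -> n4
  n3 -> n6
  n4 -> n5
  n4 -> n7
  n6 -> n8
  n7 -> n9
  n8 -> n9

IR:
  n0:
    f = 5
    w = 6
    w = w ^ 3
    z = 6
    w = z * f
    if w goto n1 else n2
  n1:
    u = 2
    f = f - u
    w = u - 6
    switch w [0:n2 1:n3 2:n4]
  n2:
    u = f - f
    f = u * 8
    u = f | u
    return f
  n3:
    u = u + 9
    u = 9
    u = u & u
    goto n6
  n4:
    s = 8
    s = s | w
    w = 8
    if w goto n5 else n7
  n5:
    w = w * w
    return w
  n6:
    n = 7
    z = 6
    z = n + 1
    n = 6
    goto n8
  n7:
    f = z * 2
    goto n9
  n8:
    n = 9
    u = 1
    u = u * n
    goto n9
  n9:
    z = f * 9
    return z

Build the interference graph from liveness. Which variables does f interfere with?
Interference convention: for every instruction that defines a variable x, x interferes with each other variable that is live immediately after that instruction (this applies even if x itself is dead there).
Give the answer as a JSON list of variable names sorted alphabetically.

Per-block:
  n0: def={f,w,z} ue=∅
  n1: def={f,u,w} ue={f}
  n2: def={f,u} ue={f}
  n3: def={u} ue={u}
  n4: def={s,w} ue={w}
  n5: def={w} ue={w}
  n6: def={n,z} ue=∅
  n7: def={f} ue={z}
  n8: def={n,u} ue=∅
  n9: def={z} ue={f}

Backward fixpoint:
  n0 li=∅ lo={f,z}
  n1 li={f,z} lo={f,u,w,z}
  n2 li={f} lo=∅
  n3 li={f,u} lo={f}
  n4 li={w,z} lo={w,z}
  n5 li={w} lo=∅
  n6 li={f} lo={f}
  n7 li={z} lo={f}
  n8 li={f} lo={f}
  n9 li={f} lo=∅

Conflict graph:
  f — {n,u,w,z}
  n — {f,u,z}
  s — {w,z}
  u — {f,n,w,z}
  w — {f,s,u,z}
  z — {f,n,s,u,w}

N(f) = ["n", "u", "w", "z"]

Answer: ["n", "u", "w", "z"]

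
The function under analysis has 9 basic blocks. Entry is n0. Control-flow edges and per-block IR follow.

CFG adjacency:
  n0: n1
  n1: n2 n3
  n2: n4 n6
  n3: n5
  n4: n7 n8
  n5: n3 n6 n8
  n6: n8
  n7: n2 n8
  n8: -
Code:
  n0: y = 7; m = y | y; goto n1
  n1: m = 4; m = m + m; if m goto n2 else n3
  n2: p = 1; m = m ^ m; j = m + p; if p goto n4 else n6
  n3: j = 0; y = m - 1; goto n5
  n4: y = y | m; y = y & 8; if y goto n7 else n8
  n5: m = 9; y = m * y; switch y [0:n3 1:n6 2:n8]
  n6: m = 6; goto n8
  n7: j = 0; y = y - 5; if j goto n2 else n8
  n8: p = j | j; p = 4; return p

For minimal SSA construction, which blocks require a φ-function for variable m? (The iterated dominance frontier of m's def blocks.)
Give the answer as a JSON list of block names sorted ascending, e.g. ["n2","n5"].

idom tree: n1←n0 n2←n1 n3←n1 n4←n2 n5←n3 n6←n1 n7←n4 n8←n1
Dom at joins:
  n2: preds {n1,n7}: {n0,n1} ∩ {n0,n1,n2,n4,n7} = {n0,n1}; idom=n1
  n3: preds {n1,n5}: {n0,n1} ∩ {n0,n1,n3,n5} = {n0,n1}; idom=n1
  n6: preds {n2,n5}: {n0,n1,n2} ∩ {n0,n1,n3,n5} = {n0,n1}; idom=n1
  n8: preds {n4,n5,n6,n7}: {n0,n1,n2,n4} ∩ {n0,n1,n3,n5} ∩ {n0,n1,n6} ∩ {n0,n1,n2,n4,n7} = {n0,n1}; idom=n1

DF derivation:
  n2←n1: walk · to n1
  n2←n7: walk n7→n4→n2 to n1
  n3←n1: walk · to n1
  n3←n5: walk n5→n3 to n1
  n6←n2: walk n2 to n1
  n6←n5: walk n5→n3 to n1
  n8←n4: walk n4→n2 to n1
  n8←n5: walk n5→n3 to n1
  n8←n6: walk n6 to n1
  n8←n7: walk n7→n4→n2 to n1
  DF(n0)=∅
  DF(n1)=∅
  DF(n2)={n2,n6,n8}
  DF(n3)={n3,n6,n8}
  DF(n4)={n2,n8}
  DF(n5)={n3,n6,n8}
  DF(n6)={n8}
  DF(n7)={n2,n8}
  DF(n8)=∅

φ for m: defs {n0,n1,n2,n5,n6}
  DF⁺ = {n2,n3,n6,n8}

Answer: ["n2", "n3", "n6", "n8"]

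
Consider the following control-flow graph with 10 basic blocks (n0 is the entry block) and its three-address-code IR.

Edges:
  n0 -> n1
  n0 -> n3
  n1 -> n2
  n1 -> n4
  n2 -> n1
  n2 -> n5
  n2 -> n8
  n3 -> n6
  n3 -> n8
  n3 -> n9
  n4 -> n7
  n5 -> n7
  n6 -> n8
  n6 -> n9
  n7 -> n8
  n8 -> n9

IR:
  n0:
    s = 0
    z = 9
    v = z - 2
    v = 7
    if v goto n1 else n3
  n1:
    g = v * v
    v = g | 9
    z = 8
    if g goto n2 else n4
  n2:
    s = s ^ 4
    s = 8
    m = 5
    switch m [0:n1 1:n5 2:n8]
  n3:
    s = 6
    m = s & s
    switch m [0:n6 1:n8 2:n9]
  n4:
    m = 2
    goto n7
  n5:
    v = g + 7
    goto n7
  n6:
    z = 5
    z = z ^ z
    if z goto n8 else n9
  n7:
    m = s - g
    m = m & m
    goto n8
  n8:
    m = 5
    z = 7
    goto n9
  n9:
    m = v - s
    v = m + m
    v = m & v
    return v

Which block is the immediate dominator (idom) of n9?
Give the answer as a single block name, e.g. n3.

idom tree: n1←n0 n2←n1 n3←n0 n4←n1 n5←n2 n6←n3 n7←n1 n8←n0 n9←n0
Join-block Dom:
  n1: preds {n0,n2}: {n0} ∩ {n0,n1,n2} = {n0}; idom=n0
  n7: preds {n4,n5}: {n0,n1,n4} ∩ {n0,n1,n2,n5} = {n0,n1}; idom=n1
  n8: preds {n2,n3,n6,n7}: {n0,n1,n2} ∩ {n0,n3} ∩ {n0,n3,n6} ∩ {n0,n1,n7} = {n0}; idom=n0
  n9: preds {n3,n6,n8}: {n0,n3} ∩ {n0,n3,n6} ∩ {n0,n8} = {n0}; idom=n0

idom(n9) = n0

Answer: n0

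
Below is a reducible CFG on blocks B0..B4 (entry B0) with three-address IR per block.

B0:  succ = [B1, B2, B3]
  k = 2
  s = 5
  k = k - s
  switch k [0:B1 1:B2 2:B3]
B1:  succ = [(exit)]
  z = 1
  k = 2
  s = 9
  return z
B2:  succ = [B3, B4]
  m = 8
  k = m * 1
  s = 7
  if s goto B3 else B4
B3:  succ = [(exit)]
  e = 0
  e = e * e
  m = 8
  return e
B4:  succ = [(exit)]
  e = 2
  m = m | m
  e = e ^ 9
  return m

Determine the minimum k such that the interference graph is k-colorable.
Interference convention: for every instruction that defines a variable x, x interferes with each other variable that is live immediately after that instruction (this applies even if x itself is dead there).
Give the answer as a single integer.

Per-block:
  B0: {k,s} / ∅
  B1: {k,s,z} / ∅
  B2: {k,m,s} / ∅
  B3: {e,m} / ∅
  B4: {e,m} / {m}

Backward fixpoint:
  live B0: ∅→∅
  live B1: ∅→∅
  live B2: ∅→{m}
  live B3: ∅→∅
  live B4: {m}→∅

Interfere edges:
  e↔{m}
  k↔{m,s,z}
  m↔{e,k,s}
  s↔{k,m,z}
  z↔{k,s}

Registers:
  clique {k,m,s} ⇒ need ≥ 3
  3-colouring: r0={e,k}  r1={m,z}  r2={s}
  χ = 3

Answer: 3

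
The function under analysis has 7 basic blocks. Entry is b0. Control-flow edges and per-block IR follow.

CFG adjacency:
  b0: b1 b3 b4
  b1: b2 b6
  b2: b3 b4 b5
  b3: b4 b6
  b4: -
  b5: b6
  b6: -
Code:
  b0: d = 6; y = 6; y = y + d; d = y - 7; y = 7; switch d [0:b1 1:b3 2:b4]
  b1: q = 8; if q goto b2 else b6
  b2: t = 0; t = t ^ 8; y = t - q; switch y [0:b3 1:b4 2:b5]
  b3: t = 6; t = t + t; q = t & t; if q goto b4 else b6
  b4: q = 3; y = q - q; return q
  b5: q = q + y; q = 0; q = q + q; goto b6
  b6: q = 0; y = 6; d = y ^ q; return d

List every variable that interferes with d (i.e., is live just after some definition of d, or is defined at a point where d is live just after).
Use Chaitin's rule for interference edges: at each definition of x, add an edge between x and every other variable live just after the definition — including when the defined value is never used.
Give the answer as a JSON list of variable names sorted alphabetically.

Answer: ["y"]

Working:
Block summaries:
  b0 def {d,y} use ∅
  b1 def {q} use ∅
  b2 def {t,y} use {q}
  b3 def {q,t} use ∅
  b4 def {q,y} use ∅
  b5 def {q} use {q,y}
  b6 def {d,q,y} use ∅

Liveness:
  live b0: ∅→∅
  live b1: ∅→{q}
  live b2: {q}→{q,y}
  live b3: ∅→∅
  live b4: ∅→∅
  live b5: {q,y}→∅
  live b6: ∅→∅

Interference:
  d: {y}
  q: {t,y}
  t: {q}
  y: {d,q}

N(d) = ["y"]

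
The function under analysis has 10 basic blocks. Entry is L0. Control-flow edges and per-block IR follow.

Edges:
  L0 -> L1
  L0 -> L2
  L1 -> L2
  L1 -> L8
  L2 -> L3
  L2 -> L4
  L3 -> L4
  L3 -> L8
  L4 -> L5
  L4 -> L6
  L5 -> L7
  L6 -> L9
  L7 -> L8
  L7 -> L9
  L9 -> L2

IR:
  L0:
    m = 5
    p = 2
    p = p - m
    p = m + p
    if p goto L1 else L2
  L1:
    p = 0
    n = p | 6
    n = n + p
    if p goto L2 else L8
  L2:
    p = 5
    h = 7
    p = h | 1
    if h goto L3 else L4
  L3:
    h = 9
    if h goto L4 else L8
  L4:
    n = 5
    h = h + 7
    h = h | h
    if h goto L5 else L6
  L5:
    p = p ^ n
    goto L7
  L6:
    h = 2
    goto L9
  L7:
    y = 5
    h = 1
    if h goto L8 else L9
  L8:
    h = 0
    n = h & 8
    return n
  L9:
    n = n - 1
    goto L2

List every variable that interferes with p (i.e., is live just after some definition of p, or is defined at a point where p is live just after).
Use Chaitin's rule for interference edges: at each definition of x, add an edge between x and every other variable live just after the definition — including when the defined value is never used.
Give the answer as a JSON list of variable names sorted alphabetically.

Answer: ["h", "m", "n"]

Derivation:
def/use:
  L0 def {m,p} use ∅
  L1 def {n,p} use ∅
  L2 def {h,p} use ∅
  L3 def {h} use ∅
  L4 def {h,n} use {h}
  L5 def {p} use {n,p}
  L6 def {h} use ∅
  L7 def {h,y} use ∅
  L8 def {h,n} use ∅
  L9 def {n} use {n}

Liveness:
  live L0: ∅→∅
  live L1: ∅→∅
  live L2: ∅→{h,p}
  live L3: {p}→{h,p}
  live L4: {h,p}→{n,p}
  live L5: {n,p}→{n}
  live L6: {n}→{n}
  live L7: {n}→{n}
  live L8: ∅→∅
  live L9: {n}→∅

Interfere edges:
  h↔{n,p}
  m↔{p}
  n↔{h,p,y}
  p↔{h,m,n}
  y↔{n}

N(p) = ["h", "m", "n"]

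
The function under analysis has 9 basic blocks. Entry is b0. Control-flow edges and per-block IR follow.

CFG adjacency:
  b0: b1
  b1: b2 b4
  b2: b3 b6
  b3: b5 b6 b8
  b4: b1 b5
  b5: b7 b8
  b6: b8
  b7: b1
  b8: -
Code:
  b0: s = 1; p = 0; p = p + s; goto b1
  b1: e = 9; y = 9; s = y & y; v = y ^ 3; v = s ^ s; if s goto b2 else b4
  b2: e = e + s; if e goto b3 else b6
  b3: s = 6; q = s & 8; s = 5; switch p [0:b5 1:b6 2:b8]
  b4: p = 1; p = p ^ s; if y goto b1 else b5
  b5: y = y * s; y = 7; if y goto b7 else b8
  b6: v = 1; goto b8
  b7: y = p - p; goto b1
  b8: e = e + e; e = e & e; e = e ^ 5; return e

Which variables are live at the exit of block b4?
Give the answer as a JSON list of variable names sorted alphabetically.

Per-block:
  b0: def={p,s} ue=∅
  b1: def={e,s,v,y} ue=∅
  b2: def={e} ue={e,s}
  b3: def={q,s} ue={p}
  b4: def={p} ue={s,y}
  b5: def={y} ue={s,y}
  b6: def={v} ue=∅
  b7: def={y} ue={p}
  b8: def={e} ue={e}

Backward fixpoint:
  b0 li=∅ lo={p}
  b1 li={p} lo={e,p,s,y}
  b2 li={e,p,s,y} lo={e,p,y}
  b3 li={e,p,y} lo={e,p,s,y}
  b4 li={e,s,y} lo={e,p,s,y}
  b5 li={e,p,s,y} lo={e,p}
  b6 li={e} lo={e}
  b7 li={p} lo={p}
  b8 li={e} lo=∅

live-out(b4) = ["e", "p", "s", "y"]

Answer: ["e", "p", "s", "y"]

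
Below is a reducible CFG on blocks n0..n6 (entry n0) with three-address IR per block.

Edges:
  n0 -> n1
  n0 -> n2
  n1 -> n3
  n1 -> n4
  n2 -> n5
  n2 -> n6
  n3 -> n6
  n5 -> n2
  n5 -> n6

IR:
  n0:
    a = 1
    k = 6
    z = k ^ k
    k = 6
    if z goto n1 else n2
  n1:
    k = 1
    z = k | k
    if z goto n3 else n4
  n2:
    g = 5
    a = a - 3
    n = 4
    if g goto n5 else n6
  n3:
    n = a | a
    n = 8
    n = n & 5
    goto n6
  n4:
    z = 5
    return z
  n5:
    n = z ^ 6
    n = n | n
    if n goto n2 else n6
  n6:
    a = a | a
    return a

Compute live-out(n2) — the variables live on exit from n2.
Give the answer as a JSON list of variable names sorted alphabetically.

Answer: ["a", "z"]

Working:
Per-block:
  n0: {a,k,z} / ∅
  n1: {k,z} / ∅
  n2: {a,g,n} / {a}
  n3: {n} / {a}
  n4: {z} / ∅
  n5: {n} / {z}
  n6: {a} / {a}

Backward fixpoint:
  live n0: ∅→{a,z}
  live n1: {a}→{a}
  live n2: {a,z}→{a,z}
  live n3: {a}→{a}
  live n4: ∅→∅
  live n5: {a,z}→{a,z}
  live n6: {a}→∅

live-out(n2) = ["a", "z"]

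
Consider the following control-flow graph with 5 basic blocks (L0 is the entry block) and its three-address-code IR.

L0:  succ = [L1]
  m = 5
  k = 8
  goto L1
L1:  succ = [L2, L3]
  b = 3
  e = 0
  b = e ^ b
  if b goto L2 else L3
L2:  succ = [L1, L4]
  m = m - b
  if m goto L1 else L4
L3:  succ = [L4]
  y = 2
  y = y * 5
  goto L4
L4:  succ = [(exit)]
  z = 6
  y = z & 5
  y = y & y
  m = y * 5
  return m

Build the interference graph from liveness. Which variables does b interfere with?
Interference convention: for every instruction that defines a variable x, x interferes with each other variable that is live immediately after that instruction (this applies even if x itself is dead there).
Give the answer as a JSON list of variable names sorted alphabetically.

Block summaries:
  L0: {k,m} / ∅
  L1: {b,e} / ∅
  L2: {m} / {b,m}
  L3: {y} / ∅
  L4: {m,y,z} / ∅

Live sets:
  L0: in=∅ out={m}
  L1: in={m} out={b,m}
  L2: in={b,m} out={m}
  L3: in=∅ out=∅
  L4: in=∅ out=∅

Conflict graph:
  b: {e,m}
  e: {b,m}
  k: {m}
  m: {b,e,k}
  y: ∅
  z: ∅

N(b) = ["e", "m"]

Answer: ["e", "m"]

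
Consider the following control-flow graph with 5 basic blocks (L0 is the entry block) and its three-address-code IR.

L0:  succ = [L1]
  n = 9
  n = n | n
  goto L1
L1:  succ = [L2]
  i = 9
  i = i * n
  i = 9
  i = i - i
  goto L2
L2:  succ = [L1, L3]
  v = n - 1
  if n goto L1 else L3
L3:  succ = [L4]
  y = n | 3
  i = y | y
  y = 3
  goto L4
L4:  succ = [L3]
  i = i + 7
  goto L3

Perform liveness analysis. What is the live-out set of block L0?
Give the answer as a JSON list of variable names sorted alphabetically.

Block summaries:
  L0: def={n} ue=∅
  L1: def={i} ue={n}
  L2: def={v} ue={n}
  L3: def={i,y} ue={n}
  L4: def={i} ue={i}

Live sets:
  live L0: ∅→{n}
  live L1: {n}→{n}
  live L2: {n}→{n}
  live L3: {n}→{i,n}
  live L4: {i,n}→{n}

live-out(L0) = ["n"]

Answer: ["n"]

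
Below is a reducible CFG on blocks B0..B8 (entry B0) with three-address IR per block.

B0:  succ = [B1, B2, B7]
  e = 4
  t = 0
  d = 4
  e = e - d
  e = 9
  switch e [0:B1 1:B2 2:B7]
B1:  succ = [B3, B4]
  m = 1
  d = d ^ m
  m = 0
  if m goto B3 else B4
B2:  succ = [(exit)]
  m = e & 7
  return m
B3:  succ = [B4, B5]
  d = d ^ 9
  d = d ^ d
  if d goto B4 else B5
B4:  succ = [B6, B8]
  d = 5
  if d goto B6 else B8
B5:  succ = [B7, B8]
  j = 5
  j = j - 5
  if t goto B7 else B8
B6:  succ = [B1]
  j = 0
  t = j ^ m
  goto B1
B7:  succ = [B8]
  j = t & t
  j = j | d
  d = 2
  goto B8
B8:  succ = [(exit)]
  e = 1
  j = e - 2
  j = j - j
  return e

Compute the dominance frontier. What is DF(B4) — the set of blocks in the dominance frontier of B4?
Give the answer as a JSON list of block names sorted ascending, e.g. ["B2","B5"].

idom tree: B1←B0 B2←B0 B3←B1 B4←B1 B5←B3 B6←B4 B7←B0 B8←B0
Join-block Dom:
  B1: preds {B0,B6}: {B0} ∩ {B0,B1,B4,B6} = {B0}; idom=B0
  B4: preds {B1,B3}: {B0,B1} ∩ {B0,B1,B3} = {B0,B1}; idom=B1
  B7: preds {B0,B5}: {B0} ∩ {B0,B1,B3,B5} = {B0}; idom=B0
  B8: preds {B4,B5,B7}: {B0,B1,B4} ∩ {B0,B1,B3,B5} ∩ {B0,B7} = {B0}; idom=B0

Frontier:
  B1←B0: walk · to B0
  B1←B6: walk B6→B4→B1 to B0
  B4←B1: walk · to B1
  B4←B3: walk B3 to B1
  B7←B0: walk · to B0
  B7←B5: walk B5→B3→B1 to B0
  B8←B4: walk B4→B1 to B0
  B8←B5: walk B5→B3→B1 to B0
  B8←B7: walk B7 to B0
  B0: DF=∅
  B1: DF={B1,B7,B8}
  B2: DF=∅
  B3: DF={B4,B7,B8}
  B4: DF={B1,B8}
  B5: DF={B7,B8}
  B6: DF={B1}
  B7: DF={B8}
  B8: DF=∅

DF(B4) = ["B1", "B8"]

Answer: ["B1", "B8"]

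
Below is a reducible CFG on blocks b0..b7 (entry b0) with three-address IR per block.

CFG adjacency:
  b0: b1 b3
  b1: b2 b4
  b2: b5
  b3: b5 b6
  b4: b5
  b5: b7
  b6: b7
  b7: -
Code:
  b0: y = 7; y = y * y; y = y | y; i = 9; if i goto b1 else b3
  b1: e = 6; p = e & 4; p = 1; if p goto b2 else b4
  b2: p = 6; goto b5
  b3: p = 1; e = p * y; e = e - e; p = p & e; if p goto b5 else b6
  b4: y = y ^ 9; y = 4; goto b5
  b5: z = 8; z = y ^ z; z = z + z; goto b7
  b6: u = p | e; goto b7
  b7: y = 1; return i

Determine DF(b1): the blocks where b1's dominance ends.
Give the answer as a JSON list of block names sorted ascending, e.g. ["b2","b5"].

idom tree: b1←b0 b2←b1 b3←b0 b4←b1 b5←b0 b6←b3 b7←b0
Dom at joins:
  b5: preds {b2,b3,b4}: {b0,b1,b2} ∩ {b0,b3} ∩ {b0,b1,b4} = {b0}; idom=b0
  b7: preds {b5,b6}: {b0,b5} ∩ {b0,b3,b6} = {b0}; idom=b0

DF derivation:
  join b5 pred b2: b2→b1 stop@b0
  join b5 pred b3: b3 stop@b0
  join b5 pred b4: b4→b1 stop@b0
  join b7 pred b5: b5 stop@b0
  join b7 pred b6: b6→b3 stop@b0
  DF(b0)=∅
  DF(b1)={b5}
  DF(b2)={b5}
  DF(b3)={b5,b7}
  DF(b4)={b5}
  DF(b5)={b7}
  DF(b6)={b7}
  DF(b7)=∅

DF(b1) = ["b5"]

Answer: ["b5"]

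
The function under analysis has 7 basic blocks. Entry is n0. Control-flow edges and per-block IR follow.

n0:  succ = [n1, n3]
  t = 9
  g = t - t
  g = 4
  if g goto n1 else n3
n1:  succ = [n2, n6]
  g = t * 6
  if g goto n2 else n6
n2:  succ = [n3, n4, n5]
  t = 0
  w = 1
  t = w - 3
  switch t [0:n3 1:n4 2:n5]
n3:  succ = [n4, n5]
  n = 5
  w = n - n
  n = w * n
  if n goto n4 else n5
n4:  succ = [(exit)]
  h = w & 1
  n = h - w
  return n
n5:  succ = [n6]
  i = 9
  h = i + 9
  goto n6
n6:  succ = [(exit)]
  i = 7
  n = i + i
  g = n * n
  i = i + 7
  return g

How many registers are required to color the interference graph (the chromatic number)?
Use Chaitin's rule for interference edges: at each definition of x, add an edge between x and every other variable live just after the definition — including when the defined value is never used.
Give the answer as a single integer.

Per-block:
  n0 def {g,t} use ∅
  n1 def {g} use {t}
  n2 def {t,w} use ∅
  n3 def {n,w} use ∅
  n4 def {h,n} use {w}
  n5 def {h,i} use ∅
  n6 def {g,i,n} use ∅

Backward fixpoint:
  live n0: ∅→{t}
  live n1: {t}→∅
  live n2: ∅→{w}
  live n3: ∅→{w}
  live n4: {w}→∅
  live n5: ∅→∅
  live n6: ∅→∅

Interference:
  g — {i,t}
  h — {w}
  i — {g,n}
  n — {i,w}
  t — {g,w}
  w — {h,n,t}

Registers:
  odd cycle g–i–n–w–t–g is not 2-colourable ⇒ χ ≥ 3
  3-colouring: R0={g,w}  R1={h,i,t}  R2={n}
  χ = 3

Answer: 3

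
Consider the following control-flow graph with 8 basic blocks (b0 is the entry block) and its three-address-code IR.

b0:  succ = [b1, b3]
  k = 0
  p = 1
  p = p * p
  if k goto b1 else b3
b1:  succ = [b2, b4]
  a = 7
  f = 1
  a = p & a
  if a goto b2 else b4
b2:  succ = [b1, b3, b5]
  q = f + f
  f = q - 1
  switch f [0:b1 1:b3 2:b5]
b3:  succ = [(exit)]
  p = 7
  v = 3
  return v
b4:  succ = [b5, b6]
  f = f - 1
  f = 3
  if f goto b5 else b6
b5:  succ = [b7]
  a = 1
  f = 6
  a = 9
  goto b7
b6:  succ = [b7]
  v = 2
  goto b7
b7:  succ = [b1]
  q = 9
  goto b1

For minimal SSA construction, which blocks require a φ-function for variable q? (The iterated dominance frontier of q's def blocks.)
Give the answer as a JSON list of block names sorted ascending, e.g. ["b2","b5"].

Answer: ["b1", "b3", "b5", "b7"]

Analysis:
idom tree: b1←b0 b2←b1 b3←b0 b4←b1 b5←b1 b6←b4 b7←b1
Dom at joins:
  b1: preds {b0,b2,b7}: {b0} ∩ {b0,b1,b2} ∩ {b0,b1,b7} = {b0}; idom=b0
  b3: preds {b0,b2}: {b0} ∩ {b0,b1,b2} = {b0}; idom=b0
  b5: preds {b2,b4}: {b0,b1,b2} ∩ {b0,b1,b4} = {b0,b1}; idom=b1
  b7: preds {b5,b6}: {b0,b1,b5} ∩ {b0,b1,b4,b6} = {b0,b1}; idom=b1

DF walk-up:
  join b1 pred b0: · stop@b0
  join b1 pred b2: b2→b1 stop@b0
  join b1 pred b7: b7→b1 stop@b0
  join b3 pred b0: · stop@b0
  join b3 pred b2: b2→b1 stop@b0
  join b5 pred b2: b2 stop@b1
  join b5 pred b4: b4 stop@b1
  join b7 pred b5: b5 stop@b1
  join b7 pred b6: b6→b4 stop@b1
  b0: DF=∅
  b1: DF={b1,b3}
  b2: DF={b1,b3,b5}
  b3: DF=∅
  b4: DF={b5,b7}
  b5: DF={b7}
  b6: DF={b7}
  b7: DF={b1}

φ for q: defs {b2,b7}
  DF⁺ = {b1,b3,b5,b7}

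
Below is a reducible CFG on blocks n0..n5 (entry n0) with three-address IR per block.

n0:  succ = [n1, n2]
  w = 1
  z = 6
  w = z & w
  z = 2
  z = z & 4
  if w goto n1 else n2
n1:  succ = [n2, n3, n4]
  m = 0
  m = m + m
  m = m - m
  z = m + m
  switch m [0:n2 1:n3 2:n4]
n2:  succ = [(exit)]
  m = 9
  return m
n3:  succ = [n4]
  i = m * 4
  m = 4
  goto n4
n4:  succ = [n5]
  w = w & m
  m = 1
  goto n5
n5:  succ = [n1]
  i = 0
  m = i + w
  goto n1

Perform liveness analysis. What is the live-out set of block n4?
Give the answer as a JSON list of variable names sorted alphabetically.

Block summaries:
  n0 def {w,z} use ∅
  n1 def {m,z} use ∅
  n2 def {m} use ∅
  n3 def {i,m} use {m}
  n4 def {m,w} use {m,w}
  n5 def {i,m} use {w}

Backward fixpoint:
  n0: in=∅ out={w}
  n1: in={w} out={m,w}
  n2: in=∅ out=∅
  n3: in={m,w} out={m,w}
  n4: in={m,w} out={w}
  n5: in={w} out={w}

live-out(n4) = ["w"]

Answer: ["w"]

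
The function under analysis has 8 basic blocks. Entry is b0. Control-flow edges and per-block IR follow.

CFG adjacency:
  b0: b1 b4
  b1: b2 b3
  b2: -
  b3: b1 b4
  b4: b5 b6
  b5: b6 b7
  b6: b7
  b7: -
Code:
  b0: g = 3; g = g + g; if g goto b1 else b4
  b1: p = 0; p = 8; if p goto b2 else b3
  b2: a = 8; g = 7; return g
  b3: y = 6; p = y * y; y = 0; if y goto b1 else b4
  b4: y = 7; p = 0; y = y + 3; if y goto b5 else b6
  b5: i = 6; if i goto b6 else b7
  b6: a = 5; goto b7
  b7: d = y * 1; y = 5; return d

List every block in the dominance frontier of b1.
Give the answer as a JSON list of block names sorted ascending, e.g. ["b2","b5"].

idom tree: b1←b0 b2←b1 b3←b1 b4←b0 b5←b4 b6←b4 b7←b4
Dom at joins:
  b1: preds {b0,b3}: {b0} ∩ {b0,b1,b3} = {b0}; idom=b0
  b4: preds {b0,b3}: {b0} ∩ {b0,b1,b3} = {b0}; idom=b0
  b6: preds {b4,b5}: {b0,b4} ∩ {b0,b4,b5} = {b0,b4}; idom=b4
  b7: preds {b5,b6}: {b0,b4,b5} ∩ {b0,b4,b6} = {b0,b4}; idom=b4

DF walk-up:
  b1←b0: walk · to b0
  b1←b3: walk b3→b1 to b0
  b4←b0: walk · to b0
  b4←b3: walk b3→b1 to b0
  b6←b4: walk · to b4
  b6←b5: walk b5 to b4
  b7←b5: walk b5 to b4
  b7←b6: walk b6 to b4
  DF(b0)=∅
  DF(b1)={b1,b4}
  DF(b2)=∅
  DF(b3)={b1,b4}
  DF(b4)=∅
  DF(b5)={b6,b7}
  DF(b6)={b7}
  DF(b7)=∅

DF(b1) = ["b1", "b4"]

Answer: ["b1", "b4"]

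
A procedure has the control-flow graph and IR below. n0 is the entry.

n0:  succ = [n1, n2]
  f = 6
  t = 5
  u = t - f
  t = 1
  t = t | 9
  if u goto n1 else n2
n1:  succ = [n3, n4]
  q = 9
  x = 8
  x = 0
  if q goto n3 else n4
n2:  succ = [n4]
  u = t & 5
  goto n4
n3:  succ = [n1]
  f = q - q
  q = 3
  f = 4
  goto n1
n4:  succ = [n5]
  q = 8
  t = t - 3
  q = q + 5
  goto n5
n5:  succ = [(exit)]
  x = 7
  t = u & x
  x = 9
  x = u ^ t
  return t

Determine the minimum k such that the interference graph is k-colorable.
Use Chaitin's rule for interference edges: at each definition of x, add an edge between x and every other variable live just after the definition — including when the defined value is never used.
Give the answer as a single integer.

Block summaries:
  n0: def={f,t,u} ue=∅
  n1: def={q,x} ue=∅
  n2: def={u} ue={t}
  n3: def={f,q} ue={q}
  n4: def={q,t} ue={t}
  n5: def={t,x} ue={u}

Live sets:
  live n0: ∅→{t,u}
  live n1: {t,u}→{q,t,u}
  live n2: {t}→{t,u}
  live n3: {q,t,u}→{t,u}
  live n4: {t,u}→{u}
  live n5: {u}→∅

Conflict graph:
  f↔{t,u}
  q↔{t,u,x}
  t↔{f,q,u,x}
  u↔{f,q,t,x}
  x↔{q,t,u}

Colouring:
  {q,t,u,x} pairwise interfere (4-clique) ⇒ χ ≥ 4
  assign f→c2 q→c2 t→c0 u→c1 x→c3 — no edge inside a register ⇒ χ ≤ 4
  χ = 4

Answer: 4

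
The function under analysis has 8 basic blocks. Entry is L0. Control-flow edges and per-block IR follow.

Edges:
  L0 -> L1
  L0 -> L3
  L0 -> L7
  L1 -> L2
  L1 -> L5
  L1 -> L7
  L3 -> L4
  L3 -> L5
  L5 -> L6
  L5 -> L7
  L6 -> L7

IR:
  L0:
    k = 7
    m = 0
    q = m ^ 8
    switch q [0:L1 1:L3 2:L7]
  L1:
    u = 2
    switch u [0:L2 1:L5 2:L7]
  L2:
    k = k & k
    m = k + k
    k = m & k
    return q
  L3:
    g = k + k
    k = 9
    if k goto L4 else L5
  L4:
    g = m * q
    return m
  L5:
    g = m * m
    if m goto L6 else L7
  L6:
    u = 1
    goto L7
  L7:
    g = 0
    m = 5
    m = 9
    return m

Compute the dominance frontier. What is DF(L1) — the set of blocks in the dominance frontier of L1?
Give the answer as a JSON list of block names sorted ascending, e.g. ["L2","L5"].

idom tree: L1←L0 L2←L1 L3←L0 L4←L3 L5←L0 L6←L5 L7←L0
Join-block Dom:
  L5: preds {L1,L3}: {L0,L1} ∩ {L0,L3} = {L0}; idom=L0
  L7: preds {L0,L1,L5,L6}: {L0} ∩ {L0,L1} ∩ {L0,L5} ∩ {L0,L5,L6} = {L0}; idom=L0

Frontier:
  L5←L1: walk L1 to L0
  L5←L3: walk L3 to L0
  L7←L0: walk · to L0
  L7←L1: walk L1 to L0
  L7←L5: walk L5 to L0
  L7←L6: walk L6→L5 to L0
  DF(L0)=∅
  DF(L1)={L5,L7}
  DF(L2)=∅
  DF(L3)={L5}
  DF(L4)=∅
  DF(L5)={L7}
  DF(L6)={L7}
  DF(L7)=∅

DF(L1) = ["L5", "L7"]

Answer: ["L5", "L7"]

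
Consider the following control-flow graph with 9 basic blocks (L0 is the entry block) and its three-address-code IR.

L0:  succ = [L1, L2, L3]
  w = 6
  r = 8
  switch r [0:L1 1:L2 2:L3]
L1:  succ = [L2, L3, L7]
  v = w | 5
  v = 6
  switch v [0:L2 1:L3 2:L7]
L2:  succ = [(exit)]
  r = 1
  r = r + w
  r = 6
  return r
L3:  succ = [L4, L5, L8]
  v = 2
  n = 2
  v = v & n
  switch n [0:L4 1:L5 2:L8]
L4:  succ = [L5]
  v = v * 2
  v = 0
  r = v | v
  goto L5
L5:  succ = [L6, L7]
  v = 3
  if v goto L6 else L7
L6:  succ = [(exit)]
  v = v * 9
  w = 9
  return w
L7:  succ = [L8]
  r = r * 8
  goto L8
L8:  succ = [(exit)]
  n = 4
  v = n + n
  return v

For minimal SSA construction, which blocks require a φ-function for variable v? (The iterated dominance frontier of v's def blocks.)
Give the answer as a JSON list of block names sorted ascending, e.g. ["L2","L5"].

idom tree: L1←L0 L2←L0 L3←L0 L4←L3 L5←L3 L6←L5 L7←L0 L8←L0
Join-block Dom:
  L2: preds {L0,L1}: {L0} ∩ {L0,L1} = {L0}; idom=L0
  L3: preds {L0,L1}: {L0} ∩ {L0,L1} = {L0}; idom=L0
  L5: preds {L3,L4}: {L0,L3} ∩ {L0,L3,L4} = {L0,L3}; idom=L3
  L7: preds {L1,L5}: {L0,L1} ∩ {L0,L3,L5} = {L0}; idom=L0
  L8: preds {L3,L7}: {L0,L3} ∩ {L0,L7} = {L0}; idom=L0

Frontier:
  L2←L0: walk · to L0
  L2←L1: walk L1 to L0
  L3←L0: walk · to L0
  L3←L1: walk L1 to L0
  L5←L3: walk · to L3
  L5←L4: walk L4 to L3
  L7←L1: walk L1 to L0
  L7←L5: walk L5→L3 to L0
  L8←L3: walk L3 to L0
  L8←L7: walk L7 to L0
  DF(L0)=∅
  DF(L1)={L2,L3,L7}
  DF(L2)=∅
  DF(L3)={L7,L8}
  DF(L4)={L5}
  DF(L5)={L7}
  DF(L6)=∅
  DF(L7)={L8}
  DF(L8)=∅

φ for v: defs {L1,L3,L4,L5,L6,L8}
  DF⁺ = {L2,L3,L5,L7,L8}

Answer: ["L2", "L3", "L5", "L7", "L8"]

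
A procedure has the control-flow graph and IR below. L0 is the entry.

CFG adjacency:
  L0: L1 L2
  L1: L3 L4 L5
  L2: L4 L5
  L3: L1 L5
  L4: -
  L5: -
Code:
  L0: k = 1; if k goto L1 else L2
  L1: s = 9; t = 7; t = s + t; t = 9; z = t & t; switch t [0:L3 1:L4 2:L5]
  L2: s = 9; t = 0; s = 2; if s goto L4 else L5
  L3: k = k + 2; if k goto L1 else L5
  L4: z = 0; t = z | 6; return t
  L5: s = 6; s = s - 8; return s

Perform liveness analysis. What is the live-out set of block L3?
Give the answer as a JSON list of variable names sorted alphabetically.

Answer: ["k"]

Working:
Per-block:
  L0 def {k} use ∅
  L1 def {s,t,z} use ∅
  L2 def {s,t} use ∅
  L3 def {k} use {k}
  L4 def {t,z} use ∅
  L5 def {s} use ∅

Liveness:
  live L0: ∅→{k}
  live L1: {k}→{k}
  live L2: ∅→∅
  live L3: {k}→{k}
  live L4: ∅→∅
  live L5: ∅→∅

live-out(L3) = ["k"]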